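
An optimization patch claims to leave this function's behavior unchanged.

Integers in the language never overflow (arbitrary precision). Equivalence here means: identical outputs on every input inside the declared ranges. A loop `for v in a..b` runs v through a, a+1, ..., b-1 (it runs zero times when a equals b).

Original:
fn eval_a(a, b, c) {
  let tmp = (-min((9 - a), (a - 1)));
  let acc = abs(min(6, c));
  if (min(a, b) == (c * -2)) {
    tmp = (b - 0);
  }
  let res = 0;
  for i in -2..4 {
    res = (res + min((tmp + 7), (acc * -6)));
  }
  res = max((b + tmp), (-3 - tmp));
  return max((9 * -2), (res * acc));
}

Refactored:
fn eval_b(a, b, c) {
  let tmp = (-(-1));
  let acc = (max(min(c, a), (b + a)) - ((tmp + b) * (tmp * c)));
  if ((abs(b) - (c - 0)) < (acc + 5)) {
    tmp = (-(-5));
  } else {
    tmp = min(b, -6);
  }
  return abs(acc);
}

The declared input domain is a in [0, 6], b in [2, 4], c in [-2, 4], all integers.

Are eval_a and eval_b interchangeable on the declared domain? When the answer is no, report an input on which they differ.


Not equivalent: a=0, b=2, c=-2 separates them (6 vs 8).
eval_a: tmp becomes 1; next acc becomes 2; next (min(a, b) == (c * -2)) evaluates to false; next res becomes 0; next at i=-2:; next res becomes -12; next at i=-1:; next res becomes -24; next at i=0:; next res becomes -36; next at i=1:; next res becomes -48; next at i=2:; next res becomes -60; next at i=3:; next res becomes -72; next res becomes 3; next final value 6
eval_b: tmp becomes 1; next acc becomes 8; next ((abs(b) - (c - 0)) < (acc + 5)) evaluates to true; next tmp becomes 5; next final value 8
verdict: not equivalent; witness: a=0, b=2, c=-2


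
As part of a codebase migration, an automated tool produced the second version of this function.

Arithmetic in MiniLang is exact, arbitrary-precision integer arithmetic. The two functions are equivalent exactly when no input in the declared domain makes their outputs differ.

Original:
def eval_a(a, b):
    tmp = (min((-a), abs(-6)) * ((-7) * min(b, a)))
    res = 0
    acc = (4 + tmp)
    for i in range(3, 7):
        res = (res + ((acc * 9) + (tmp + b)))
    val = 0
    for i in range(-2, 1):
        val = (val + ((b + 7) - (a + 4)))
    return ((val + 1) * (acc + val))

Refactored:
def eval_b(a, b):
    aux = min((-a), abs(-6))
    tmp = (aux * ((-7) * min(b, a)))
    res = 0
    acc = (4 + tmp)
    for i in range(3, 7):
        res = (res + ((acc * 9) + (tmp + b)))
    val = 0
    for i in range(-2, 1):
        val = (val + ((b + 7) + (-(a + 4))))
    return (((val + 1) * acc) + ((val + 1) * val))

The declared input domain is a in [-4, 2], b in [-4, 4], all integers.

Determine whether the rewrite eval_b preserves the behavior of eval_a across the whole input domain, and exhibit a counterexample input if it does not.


Equivalent — the differences include constant usage differs, plus statement counts differ, plus arithmetic usage differs, plus local variable names differ, yet no declared input distinguishes the two.
Spot check at a=1, b=-2 — eval_a: tmp becomes -14; next res becomes 0; next acc becomes -10; next at i=3:; next res becomes -106; next at i=4:; next res becomes -212; next at i=5:; next res becomes -318; next at i=6:; next res becomes -424; next val becomes 0; next at i=-2:; next val becomes 0; next at i=-1:; next val becomes 0; next at i=0:; next val becomes 0; next final value -10. eval_b: aux becomes -1; next tmp becomes -14; next res becomes 0; next acc becomes -10; next at i=3:; next res becomes -106; next at i=4:; next res becomes -212; next at i=5:; next res becomes -318; next at i=6:; next res becomes -424; next val becomes 0; next at i=-2:; next val becomes 0; next at i=-1:; next val becomes 0; next at i=0:; next val becomes 0; next final value -10. Both give -10.
Checked all 63 inputs in the declared domain: the outputs agree on every one.
verdict: equivalent


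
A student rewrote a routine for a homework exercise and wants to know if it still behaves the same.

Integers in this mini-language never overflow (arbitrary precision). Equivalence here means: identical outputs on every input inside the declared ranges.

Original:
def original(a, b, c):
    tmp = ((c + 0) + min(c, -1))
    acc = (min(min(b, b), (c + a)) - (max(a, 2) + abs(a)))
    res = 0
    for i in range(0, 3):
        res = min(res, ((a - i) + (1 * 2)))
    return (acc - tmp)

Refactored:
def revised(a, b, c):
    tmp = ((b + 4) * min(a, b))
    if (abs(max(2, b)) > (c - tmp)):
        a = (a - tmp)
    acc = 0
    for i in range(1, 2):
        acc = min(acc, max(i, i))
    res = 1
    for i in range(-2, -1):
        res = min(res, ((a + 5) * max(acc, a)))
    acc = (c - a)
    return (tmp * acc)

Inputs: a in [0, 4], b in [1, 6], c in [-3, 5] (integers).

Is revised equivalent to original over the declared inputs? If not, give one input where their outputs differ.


On input a=0, b=1, c=-3, original returns 1 while revised returns 0.
verdict: not equivalent; witness: a=0, b=1, c=-3


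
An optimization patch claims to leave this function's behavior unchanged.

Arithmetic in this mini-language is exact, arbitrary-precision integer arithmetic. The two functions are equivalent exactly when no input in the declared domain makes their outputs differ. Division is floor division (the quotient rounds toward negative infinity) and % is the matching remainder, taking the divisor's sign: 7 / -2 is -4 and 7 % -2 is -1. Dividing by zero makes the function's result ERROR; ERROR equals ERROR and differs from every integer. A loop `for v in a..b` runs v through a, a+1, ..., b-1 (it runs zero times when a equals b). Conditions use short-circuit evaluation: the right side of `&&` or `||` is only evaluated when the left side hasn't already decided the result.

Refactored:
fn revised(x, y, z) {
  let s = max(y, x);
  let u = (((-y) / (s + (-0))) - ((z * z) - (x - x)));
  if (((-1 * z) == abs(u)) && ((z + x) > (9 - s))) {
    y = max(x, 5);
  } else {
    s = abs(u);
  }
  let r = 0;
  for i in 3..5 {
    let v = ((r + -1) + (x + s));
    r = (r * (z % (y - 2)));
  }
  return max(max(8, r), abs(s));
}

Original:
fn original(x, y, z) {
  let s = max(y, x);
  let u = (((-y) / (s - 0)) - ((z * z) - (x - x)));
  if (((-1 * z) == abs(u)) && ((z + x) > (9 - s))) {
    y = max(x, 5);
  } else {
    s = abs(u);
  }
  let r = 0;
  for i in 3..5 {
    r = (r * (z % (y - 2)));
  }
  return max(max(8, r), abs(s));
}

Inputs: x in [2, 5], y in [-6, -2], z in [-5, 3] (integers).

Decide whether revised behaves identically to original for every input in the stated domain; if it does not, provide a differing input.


Comparing the listings, the differences include: constant usage differs; local variable names differ; statement counts differ; arithmetic usage differs.
Tracing x=5, y=-3, z=0: original: s = 5; u = 0; (((-1 * z) == abs(u)) && ((z + x) > (9 - s))) -> true; y = 5; r = 0; [i=3]; r = 0; [i=4]; r = 0; return 8 | revised: s = 5; u = 0; (((-1 * z) == abs(u)) && ((z + x) > (9 - s))) -> true; y = 5; r = 0; [i=3]; v = 9; r = 0; [i=4]; v = 9; r = 0; return 8 — matching result 8.
Sweeping the whole domain (180 inputs) finds no disagreement.
verdict: equivalent


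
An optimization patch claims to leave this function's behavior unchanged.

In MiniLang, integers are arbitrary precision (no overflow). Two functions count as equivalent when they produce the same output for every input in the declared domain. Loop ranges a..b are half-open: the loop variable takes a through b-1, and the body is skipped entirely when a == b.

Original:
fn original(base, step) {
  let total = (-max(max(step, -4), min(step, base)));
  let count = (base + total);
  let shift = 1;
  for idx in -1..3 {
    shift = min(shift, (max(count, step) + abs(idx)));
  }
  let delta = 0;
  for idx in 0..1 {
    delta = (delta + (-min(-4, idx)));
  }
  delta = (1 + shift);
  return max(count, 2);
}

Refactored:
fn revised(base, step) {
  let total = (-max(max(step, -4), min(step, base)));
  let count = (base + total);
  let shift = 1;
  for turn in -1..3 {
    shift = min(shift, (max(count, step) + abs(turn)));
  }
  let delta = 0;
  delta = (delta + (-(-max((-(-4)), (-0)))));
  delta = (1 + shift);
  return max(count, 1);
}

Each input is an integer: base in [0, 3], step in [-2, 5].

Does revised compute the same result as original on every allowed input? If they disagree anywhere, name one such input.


Evaluate both at base=0, step=-1.
original: total = 1; count = 1; shift = 1; [idx=-1]; shift = 1; [idx=0]; shift = 1; [idx=1]; shift = 1; [idx=2]; shift = 1; delta = 0; [idx=0]; delta = 4; delta = 2; return 2
revised: total = 1; count = 1; shift = 1; [turn=-1]; shift = 1; [turn=0]; shift = 1; [turn=1]; shift = 1; [turn=2]; shift = 1; delta = 0; delta = 4; delta = 2; return 1
2 against 1: the behavior changed.
verdict: not equivalent; witness: base=0, step=-1


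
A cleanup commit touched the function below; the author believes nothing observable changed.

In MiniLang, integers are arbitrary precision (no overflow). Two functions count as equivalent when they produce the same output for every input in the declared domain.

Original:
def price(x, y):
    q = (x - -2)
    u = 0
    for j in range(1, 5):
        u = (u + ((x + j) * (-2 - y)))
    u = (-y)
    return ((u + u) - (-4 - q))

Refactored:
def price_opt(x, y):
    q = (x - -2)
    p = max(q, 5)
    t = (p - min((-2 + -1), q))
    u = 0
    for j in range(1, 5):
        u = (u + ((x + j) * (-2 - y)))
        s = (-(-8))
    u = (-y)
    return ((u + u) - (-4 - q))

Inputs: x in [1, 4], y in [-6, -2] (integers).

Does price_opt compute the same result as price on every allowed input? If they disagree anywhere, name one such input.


Differences: local variable names differ; statement counts differ; constant usage differs; arithmetic usage differs; min/max/abs usage differs — yet all 20 inputs agree.
verdict: equivalent


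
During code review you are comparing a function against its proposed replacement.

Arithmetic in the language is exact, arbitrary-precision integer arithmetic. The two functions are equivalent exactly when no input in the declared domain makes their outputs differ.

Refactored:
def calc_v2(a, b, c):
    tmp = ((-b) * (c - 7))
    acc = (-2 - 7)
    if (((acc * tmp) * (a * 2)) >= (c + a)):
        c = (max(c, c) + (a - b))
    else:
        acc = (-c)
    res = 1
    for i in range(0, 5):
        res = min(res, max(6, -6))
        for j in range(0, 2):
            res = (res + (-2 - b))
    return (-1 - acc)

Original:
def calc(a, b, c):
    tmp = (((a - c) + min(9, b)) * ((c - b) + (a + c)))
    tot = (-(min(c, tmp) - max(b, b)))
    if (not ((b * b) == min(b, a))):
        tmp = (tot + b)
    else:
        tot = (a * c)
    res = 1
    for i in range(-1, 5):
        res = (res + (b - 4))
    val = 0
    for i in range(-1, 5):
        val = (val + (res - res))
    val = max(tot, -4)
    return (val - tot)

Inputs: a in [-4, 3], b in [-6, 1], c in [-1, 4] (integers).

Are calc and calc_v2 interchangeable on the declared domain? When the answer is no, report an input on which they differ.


Consider the input a=-4, b=-6, c=-1.
calc: tmp becomes 0; next tot becomes -5; next (not ((b * b) == min(b, a))) evaluates to true; next tmp becomes -11; next res becomes 1; next at i=-1:; next res becomes -9; next at i=0:; next res becomes -19; next at i=1:; next res becomes -29; next at i=2:; next res becomes -39; next at i=3:; next res becomes -49; next at i=4:; next res becomes -59; next val becomes 0; next at i=-1:; next val becomes 0; next at i=0:; next val becomes 0; next at i=1:; next val becomes 0; next at i=2:; next val becomes 0; next at i=3:; next val becomes 0; next at i=4:; next val becomes 0; next val becomes -4; next final value 1
calc_v2: tmp becomes -48; next acc becomes -9; next (((acc * tmp) * (a * 2)) >= (c + a)) evaluates to false; next acc becomes 1; next res becomes 1; next at i=0:; next res becomes 1; next at j=0:; next res becomes 5; next at j=1:; next res becomes 9; next at i=1:; next res becomes 6; next at j=0:; next res becomes 10; next at j=1:; next res becomes 14; next at i=2:; next res becomes 6; next at j=0:; next res becomes 10; next at j=1:; next res becomes 14; next at i=3:; next res becomes 6; next at j=0:; next res becomes 10; next at j=1:; next res becomes 14; next at i=4:; next res becomes 6; next at j=0:; next res becomes 10; next at j=1:; next res becomes 14; next final value -2
1 != -2, so the rewrite changes behavior.
verdict: not equivalent; witness: a=-4, b=-6, c=-1


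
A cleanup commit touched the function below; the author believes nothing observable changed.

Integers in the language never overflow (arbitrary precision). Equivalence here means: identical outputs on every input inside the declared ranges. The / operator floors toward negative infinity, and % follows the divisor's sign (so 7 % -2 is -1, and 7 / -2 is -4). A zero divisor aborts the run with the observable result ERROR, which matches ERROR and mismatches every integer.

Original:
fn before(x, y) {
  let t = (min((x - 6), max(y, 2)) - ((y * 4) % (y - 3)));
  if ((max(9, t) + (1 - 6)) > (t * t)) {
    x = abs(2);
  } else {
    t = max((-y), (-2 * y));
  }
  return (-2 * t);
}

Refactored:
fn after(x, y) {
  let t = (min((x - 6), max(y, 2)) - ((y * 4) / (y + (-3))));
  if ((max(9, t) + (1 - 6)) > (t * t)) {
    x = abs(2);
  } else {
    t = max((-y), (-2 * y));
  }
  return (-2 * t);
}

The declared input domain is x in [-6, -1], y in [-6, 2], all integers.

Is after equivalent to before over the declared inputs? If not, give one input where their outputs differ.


Evaluate both at x=-3, y=2.
before: t becomes -9; next ((max(9, t) + (1 - 6)) > (t * t)) evaluates to false; next t becomes -2; next final value 4
after: t becomes -1; next ((max(9, t) + (1 - 6)) > (t * t)) evaluates to true; next x becomes 2; next final value 2
4 against 2: the behavior changed.
verdict: not equivalent; witness: x=-3, y=2


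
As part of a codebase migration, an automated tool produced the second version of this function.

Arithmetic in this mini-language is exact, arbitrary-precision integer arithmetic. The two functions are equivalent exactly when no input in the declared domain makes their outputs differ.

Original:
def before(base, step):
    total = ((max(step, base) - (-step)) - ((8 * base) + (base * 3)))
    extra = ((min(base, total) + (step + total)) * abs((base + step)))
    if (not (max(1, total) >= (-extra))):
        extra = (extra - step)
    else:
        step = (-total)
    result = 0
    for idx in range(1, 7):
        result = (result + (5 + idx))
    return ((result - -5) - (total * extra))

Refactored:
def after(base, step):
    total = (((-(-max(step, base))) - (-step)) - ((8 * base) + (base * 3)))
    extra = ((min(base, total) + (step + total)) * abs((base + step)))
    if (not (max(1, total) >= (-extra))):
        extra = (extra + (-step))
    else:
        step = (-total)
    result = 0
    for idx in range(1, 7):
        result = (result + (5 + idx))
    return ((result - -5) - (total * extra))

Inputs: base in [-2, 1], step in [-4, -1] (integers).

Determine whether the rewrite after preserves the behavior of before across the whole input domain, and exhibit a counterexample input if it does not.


Equivalent — the differences include arithmetic usage differs, yet no declared input distinguishes the two.
As a probe, take base=0, step=-4: before runs total=-4, then extra=-48, then (not (max(1, total) >= (-extra))) is true, then extra=-44, then result=0, then (idx=1), then result=6, then (idx=2), then result=13, then (idx=3), then result=21, then (idx=4), then result=30, then (idx=5), then result=40, then (idx=6), then result=51, then returns -120; after runs total=-4, then extra=-48, then (not (max(1, total) >= (-extra))) is true, then extra=-44, then result=0, then (idx=1), then result=6, then (idx=2), then result=13, then (idx=3), then result=21, then (idx=4), then result=30, then (idx=5), then result=40, then (idx=6), then result=51, then returns -120; both end at -120.
Checked all 16 inputs in the declared domain: the outputs agree on every one.
verdict: equivalent


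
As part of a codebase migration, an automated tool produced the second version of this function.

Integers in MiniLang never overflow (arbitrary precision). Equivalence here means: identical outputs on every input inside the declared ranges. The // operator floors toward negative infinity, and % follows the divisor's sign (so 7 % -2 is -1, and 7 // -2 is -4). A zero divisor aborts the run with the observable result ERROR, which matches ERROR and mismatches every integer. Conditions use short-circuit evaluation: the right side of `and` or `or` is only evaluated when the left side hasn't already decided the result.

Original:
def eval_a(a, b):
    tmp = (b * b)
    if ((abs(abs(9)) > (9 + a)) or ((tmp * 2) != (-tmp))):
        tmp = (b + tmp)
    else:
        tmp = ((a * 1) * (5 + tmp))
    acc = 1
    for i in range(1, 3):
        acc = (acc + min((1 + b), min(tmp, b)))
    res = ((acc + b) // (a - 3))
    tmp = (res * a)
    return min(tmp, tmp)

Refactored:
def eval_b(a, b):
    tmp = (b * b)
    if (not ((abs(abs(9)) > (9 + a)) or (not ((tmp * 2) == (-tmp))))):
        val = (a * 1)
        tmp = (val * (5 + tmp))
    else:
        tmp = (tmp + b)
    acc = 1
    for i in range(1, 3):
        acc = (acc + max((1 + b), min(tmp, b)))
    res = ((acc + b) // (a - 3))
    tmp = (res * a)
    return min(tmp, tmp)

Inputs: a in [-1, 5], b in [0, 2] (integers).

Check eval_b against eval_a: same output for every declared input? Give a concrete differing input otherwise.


There is a counterexample at a=-1, b=1: 1 on one side, 2 on the other.
eval_a: tmp := 1 | ((abs(abs(9)) > (9 + a)) or ((tmp * 2) != (-tmp))): true | tmp := 2 | acc := 1 | iter i=1: | acc := 2 | iter i=2: | acc := 3 | res := -1 | tmp := 1 | result 1
eval_b: tmp := 1 | (not ((abs(abs(9)) > (9 + a)) or (not ((tmp * 2) == (-tmp))))): false | tmp := 2 | acc := 1 | iter i=1: | acc := 3 | iter i=2: | acc := 5 | res := -2 | tmp := 2 | result 2
verdict: not equivalent; witness: a=-1, b=1


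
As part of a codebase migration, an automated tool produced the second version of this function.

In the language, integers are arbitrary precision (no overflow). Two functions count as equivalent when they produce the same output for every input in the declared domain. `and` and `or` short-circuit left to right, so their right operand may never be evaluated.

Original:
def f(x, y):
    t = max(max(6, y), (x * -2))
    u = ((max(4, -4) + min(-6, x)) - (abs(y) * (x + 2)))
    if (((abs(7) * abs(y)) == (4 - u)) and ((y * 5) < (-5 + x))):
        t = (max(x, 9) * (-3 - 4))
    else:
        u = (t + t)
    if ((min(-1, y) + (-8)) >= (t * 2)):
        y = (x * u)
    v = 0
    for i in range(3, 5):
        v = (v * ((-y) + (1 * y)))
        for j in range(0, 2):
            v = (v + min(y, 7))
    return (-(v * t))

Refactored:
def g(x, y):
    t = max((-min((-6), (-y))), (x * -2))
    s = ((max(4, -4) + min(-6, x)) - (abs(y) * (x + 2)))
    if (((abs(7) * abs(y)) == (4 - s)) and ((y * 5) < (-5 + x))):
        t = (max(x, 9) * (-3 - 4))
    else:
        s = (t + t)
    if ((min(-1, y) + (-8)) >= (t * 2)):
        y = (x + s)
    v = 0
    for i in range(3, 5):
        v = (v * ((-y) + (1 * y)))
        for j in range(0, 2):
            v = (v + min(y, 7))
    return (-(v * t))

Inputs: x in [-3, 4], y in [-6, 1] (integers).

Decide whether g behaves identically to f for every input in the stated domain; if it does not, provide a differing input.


x=2, y=-2 yields -2520 from f but -1008 from g.
verdict: not equivalent; witness: x=2, y=-2


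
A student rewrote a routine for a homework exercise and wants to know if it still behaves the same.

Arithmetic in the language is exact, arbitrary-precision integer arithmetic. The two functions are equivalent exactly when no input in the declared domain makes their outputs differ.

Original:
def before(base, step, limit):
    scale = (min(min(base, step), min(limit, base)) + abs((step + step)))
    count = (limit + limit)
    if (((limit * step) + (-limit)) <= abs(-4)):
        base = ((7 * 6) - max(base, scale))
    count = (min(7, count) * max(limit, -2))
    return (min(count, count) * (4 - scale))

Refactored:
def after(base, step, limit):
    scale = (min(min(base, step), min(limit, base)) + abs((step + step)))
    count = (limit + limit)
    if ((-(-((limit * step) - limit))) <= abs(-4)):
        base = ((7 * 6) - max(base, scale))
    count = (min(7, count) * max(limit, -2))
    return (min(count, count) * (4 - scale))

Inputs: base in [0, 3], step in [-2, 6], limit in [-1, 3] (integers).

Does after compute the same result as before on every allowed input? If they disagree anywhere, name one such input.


Equivalent — the differences include arithmetic usage differs, yet no declared input distinguishes the two.
Spot check at base=2, step=5, limit=0 — before: scale := 10 | count := 0 | (((limit * step) + (-limit)) <= abs(-4)): true | base := 32 | count := 0 | result 0. after: scale := 10 | count := 0 | ((-(-((limit * step) - limit))) <= abs(-4)): true | base := 32 | count := 0 | result 0. Both give 0.
An exhaustive pass over the 180 declared inputs shows identical outputs.
verdict: equivalent


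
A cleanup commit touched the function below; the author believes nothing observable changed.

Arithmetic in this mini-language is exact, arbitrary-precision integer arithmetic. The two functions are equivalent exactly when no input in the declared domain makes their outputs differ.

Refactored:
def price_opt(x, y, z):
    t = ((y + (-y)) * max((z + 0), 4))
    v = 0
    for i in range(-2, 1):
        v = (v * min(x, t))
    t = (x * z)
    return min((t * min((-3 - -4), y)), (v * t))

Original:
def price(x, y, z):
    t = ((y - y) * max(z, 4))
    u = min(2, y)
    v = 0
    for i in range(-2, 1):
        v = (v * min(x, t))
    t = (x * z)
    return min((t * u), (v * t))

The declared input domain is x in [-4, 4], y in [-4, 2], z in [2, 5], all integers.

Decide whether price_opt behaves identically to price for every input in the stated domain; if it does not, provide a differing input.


Take x=-4, y=2, z=2.
price: t := 0 | u := 2 | v := 0 | iter i=-2: | v := 0 | iter i=-1: | v := 0 | iter i=0: | v := 0 | t := -8 | result -16
price_opt: t := 0 | v := 0 | iter i=-2: | v := 0 | iter i=-1: | v := 0 | iter i=0: | v := 0 | t := -8 | result -8
-16 vs -8 — the two versions disagree here.
verdict: not equivalent; witness: x=-4, y=2, z=2


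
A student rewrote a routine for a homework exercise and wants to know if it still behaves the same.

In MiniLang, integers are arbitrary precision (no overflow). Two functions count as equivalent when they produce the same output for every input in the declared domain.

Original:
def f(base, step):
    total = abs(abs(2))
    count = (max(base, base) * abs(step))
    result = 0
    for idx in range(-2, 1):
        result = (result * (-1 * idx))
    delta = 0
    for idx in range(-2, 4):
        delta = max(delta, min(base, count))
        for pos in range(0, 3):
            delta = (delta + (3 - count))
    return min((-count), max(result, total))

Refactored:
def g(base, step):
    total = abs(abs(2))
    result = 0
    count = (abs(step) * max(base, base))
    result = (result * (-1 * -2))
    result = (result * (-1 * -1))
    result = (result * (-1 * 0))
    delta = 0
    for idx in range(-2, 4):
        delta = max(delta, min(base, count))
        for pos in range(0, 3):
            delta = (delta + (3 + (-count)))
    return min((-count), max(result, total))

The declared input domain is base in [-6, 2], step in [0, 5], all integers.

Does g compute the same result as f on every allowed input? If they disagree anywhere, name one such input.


Side by side, the visible changes include: constant usage differs; also arithmetic usage differs; also statement counts differ; also loop structure differs.
Tracing base=-2, step=3: f: total=2, then count=-6, then result=0, then (idx=-2), then result=0, then (idx=-1), then result=0, then (idx=0), then result=0, then delta=0, then (idx=-2), then delta=0, then (pos=0), then delta=9, then (pos=1), then delta=18, then (pos=2), then delta=27, then (idx=-1), then delta=27, then (pos=0), then delta=36, then (pos=1), then delta=45, then (pos=2), then delta=54, then (idx=0), then delta=54, then (pos=0), then delta=63, then (pos=1), then delta=72, then (pos=2), then delta=81, then (idx=1), then delta=81, then (pos=0), then delta=90, then (pos=1), then delta=99, then (pos=2), then delta=108, then (idx=2), then delta=108, then (pos=0), then delta=117, then (pos=1), then delta=126, then (pos=2), then delta=135, then (idx=3), then delta=135, then (pos=0), then delta=144, then (pos=1), then delta=153, then (pos=2), then delta=162, then returns 2 | g: total=2, then result=0, then count=-6, then result=0, then result=0, then result=0, then delta=0, then (idx=-2), then delta=0, then (pos=0), then delta=9, then (pos=1), then delta=18, then (pos=2), then delta=27, then (idx=-1), then delta=27, then (pos=0), then delta=36, then (pos=1), then delta=45, then (pos=2), then delta=54, then (idx=0), then delta=54, then (pos=0), then delta=63, then (pos=1), then delta=72, then (pos=2), then delta=81, then (idx=1), then delta=81, then (pos=0), then delta=90, then (pos=1), then delta=99, then (pos=2), then delta=108, then (idx=2), then delta=108, then (pos=0), then delta=117, then (pos=1), then delta=126, then (pos=2), then delta=135, then (idx=3), then delta=135, then (pos=0), then delta=144, then (pos=1), then delta=153, then (pos=2), then delta=162, then returns 2 — matching result 2.
Across all 54 domain points the two functions coincide.
verdict: equivalent


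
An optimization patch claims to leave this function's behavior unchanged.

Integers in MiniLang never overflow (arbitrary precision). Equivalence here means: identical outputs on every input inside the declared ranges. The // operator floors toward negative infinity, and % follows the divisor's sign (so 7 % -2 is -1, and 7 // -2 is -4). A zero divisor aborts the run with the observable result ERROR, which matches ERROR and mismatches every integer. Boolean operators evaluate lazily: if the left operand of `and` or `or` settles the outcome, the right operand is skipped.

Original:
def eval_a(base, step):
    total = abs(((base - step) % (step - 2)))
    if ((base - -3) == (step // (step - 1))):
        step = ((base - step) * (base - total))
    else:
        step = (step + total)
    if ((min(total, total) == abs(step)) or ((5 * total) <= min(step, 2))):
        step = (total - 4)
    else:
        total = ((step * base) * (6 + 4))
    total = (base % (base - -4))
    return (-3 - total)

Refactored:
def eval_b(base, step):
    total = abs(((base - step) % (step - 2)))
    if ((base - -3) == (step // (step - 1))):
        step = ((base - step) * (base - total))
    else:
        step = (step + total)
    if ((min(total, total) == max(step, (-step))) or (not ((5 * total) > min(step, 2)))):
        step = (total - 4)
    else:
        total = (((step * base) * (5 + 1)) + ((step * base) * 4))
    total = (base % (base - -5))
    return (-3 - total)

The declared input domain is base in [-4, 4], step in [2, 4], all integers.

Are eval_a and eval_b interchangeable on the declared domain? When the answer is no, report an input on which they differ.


Not equivalent: base=-4, step=3 separates them (ERROR vs -3).
eval_a: total=0, then ((base - -3) == (step // (step - 1))) is false, then step=3, then ((min(total, total) == abs(step)) or ((5 * total) <= min(step, 2))) is true, then step=-4, then a zero divisor aborts: ERROR
eval_b: total=0, then ((base - -3) == (step // (step - 1))) is false, then step=3, then ((min(total, total) == max(step, (-step))) or (not ((5 * total) > min(step, 2)))) is true, then step=-4, then total=0, then returns -3
verdict: not equivalent; witness: base=-4, step=3


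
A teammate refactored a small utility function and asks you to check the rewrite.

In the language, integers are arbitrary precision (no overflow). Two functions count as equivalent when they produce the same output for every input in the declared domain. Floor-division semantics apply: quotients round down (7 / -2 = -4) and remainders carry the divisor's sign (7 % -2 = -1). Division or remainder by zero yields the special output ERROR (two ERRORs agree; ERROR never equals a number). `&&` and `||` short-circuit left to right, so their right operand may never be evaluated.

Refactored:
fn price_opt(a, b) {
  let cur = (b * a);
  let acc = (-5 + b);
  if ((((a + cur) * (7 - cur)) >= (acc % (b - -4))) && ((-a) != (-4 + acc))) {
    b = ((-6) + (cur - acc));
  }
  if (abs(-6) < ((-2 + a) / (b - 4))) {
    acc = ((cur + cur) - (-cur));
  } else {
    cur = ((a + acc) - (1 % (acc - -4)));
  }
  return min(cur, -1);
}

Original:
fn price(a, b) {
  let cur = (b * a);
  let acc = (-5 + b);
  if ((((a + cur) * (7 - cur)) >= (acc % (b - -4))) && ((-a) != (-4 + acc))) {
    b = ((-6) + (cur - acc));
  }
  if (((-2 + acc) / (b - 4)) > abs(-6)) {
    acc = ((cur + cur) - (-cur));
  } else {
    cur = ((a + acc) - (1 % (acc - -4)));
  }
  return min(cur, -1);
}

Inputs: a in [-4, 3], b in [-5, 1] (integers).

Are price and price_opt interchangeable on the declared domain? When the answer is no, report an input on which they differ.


Try a=-3, b=-1.
price: cur = 3; acc = -6; ((((a + cur) * (7 - cur)) >= (acc % (b - -4))) && ((-a) != (-4 + acc))) -> true; b = 3; (((-2 + acc) / (b - 4)) > abs(-6)) -> true; acc = 9; return -1
price_opt: cur = 3; acc = -6; ((((a + cur) * (7 - cur)) >= (acc % (b - -4))) && ((-a) != (-4 + acc))) -> true; b = 3; (abs(-6) < ((-2 + a) / (b - 4))) -> false; cur = -8; return -8
-1 against -8: the behavior changed.
verdict: not equivalent; witness: a=-3, b=-1


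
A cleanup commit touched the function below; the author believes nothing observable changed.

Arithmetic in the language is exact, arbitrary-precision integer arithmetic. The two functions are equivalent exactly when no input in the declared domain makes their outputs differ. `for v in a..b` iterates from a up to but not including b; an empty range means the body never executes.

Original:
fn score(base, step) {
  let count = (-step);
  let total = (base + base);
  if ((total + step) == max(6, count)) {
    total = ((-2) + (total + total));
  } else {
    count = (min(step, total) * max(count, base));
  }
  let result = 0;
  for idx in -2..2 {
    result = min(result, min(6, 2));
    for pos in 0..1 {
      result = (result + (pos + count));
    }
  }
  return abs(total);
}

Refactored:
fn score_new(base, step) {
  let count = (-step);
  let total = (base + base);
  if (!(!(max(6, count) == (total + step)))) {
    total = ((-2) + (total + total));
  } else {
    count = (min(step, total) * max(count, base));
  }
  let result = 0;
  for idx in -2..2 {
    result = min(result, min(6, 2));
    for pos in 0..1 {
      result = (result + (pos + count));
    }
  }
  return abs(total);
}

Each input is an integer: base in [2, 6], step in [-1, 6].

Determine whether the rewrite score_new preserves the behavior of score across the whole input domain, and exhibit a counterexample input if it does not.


Side by side, the visible changes include: boolean connective usage differs.
As a probe, take base=4, step=2: score runs count=-2, then total=8, then ((total + step) == max(6, count)) is false, then count=8, then result=0, then (idx=-2), then result=0, then (pos=0), then result=8, then (idx=-1), then result=2, then (pos=0), then result=10, then (idx=0), then result=2, then (pos=0), then result=10, then (idx=1), then result=2, then (pos=0), then result=10, then returns 8; score_new runs count=-2, then total=8, then (!(!(max(6, count) == (total + step)))) is false, then count=8, then result=0, then (idx=-2), then result=0, then (pos=0), then result=8, then (idx=-1), then result=2, then (pos=0), then result=10, then (idx=0), then result=2, then (pos=0), then result=10, then (idx=1), then result=2, then (pos=0), then result=10, then returns 8; both end at 8.
Sweeping the whole domain (40 inputs) finds no disagreement.
verdict: equivalent


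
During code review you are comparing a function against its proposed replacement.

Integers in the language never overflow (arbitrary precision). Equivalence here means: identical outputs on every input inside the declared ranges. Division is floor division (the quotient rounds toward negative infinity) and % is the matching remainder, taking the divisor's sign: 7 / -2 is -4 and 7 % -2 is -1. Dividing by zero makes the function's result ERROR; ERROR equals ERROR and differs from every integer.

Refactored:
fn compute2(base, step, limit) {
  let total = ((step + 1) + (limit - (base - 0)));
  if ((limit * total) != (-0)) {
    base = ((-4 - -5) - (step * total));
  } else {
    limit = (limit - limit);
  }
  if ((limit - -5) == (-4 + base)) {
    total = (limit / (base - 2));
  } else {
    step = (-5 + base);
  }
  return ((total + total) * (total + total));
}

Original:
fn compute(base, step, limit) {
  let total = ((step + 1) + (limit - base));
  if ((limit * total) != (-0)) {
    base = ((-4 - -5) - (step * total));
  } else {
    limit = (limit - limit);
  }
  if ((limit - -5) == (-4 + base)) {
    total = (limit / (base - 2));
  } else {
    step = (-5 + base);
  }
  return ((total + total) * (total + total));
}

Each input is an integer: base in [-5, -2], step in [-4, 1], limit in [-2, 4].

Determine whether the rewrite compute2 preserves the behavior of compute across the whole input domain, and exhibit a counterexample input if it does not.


Reading the diff, among the changes: constant usage differs, plus arithmetic usage differs.
Spot check at base=-4, step=0, limit=1 — compute: total := 6 | ((limit * total) != (-0)): true | base := 1 | ((limit - -5) == (-4 + base)): false | step := -4 | result 144. compute2: total := 6 | ((limit * total) != (-0)): true | base := 1 | ((limit - -5) == (-4 + base)): false | step := -4 | result 144. Both give 144.
Across all 168 domain points the two functions coincide.
verdict: equivalent


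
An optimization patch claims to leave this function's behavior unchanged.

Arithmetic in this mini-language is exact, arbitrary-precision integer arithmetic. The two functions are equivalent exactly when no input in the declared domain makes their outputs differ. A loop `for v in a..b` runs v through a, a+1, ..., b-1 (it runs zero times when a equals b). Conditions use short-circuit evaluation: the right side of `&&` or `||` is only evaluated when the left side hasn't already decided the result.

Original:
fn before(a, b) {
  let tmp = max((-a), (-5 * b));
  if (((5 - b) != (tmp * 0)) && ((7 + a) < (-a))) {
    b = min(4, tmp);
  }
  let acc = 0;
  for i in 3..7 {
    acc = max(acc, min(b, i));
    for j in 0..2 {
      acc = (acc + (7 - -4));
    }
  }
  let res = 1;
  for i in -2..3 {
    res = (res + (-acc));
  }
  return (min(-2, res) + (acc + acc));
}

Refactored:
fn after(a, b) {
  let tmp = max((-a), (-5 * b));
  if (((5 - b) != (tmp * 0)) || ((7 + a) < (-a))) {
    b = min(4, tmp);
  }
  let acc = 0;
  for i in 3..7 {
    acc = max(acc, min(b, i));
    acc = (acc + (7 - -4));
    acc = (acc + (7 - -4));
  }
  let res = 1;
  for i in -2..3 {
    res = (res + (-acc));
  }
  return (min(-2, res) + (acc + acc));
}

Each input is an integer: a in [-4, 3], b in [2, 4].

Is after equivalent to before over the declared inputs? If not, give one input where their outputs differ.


Take a=-3, b=2.
before: tmp becomes 3; next (((5 - b) != (tmp * 0)) && ((7 + a) < (-a))) evaluates to false; next acc becomes 0; next at i=3:; next acc becomes 2; next at j=0:; next acc becomes 13; next at j=1:; next acc becomes 24; next at i=4:; next acc becomes 24; next at j=0:; next acc becomes 35; next at j=1:; next acc becomes 46; next at i=5:; next acc becomes 46; next at j=0:; next acc becomes 57; next at j=1:; next acc becomes 68; next at i=6:; next acc becomes 68; next at j=0:; next acc becomes 79; next at j=1:; next acc becomes 90; next res becomes 1; next at i=-2:; next res becomes -89; next at i=-1:; next res becomes -179; next at i=0:; next res becomes -269; next at i=1:; next res becomes -359; next at i=2:; next res becomes -449; next final value -269
after: tmp becomes 3; next (((5 - b) != (tmp * 0)) || ((7 + a) < (-a))) evaluates to true; next b becomes 3; next acc becomes 0; next at i=3:; next acc becomes 3; next acc becomes 14; next acc becomes 25; next at i=4:; next acc becomes 25; next acc becomes 36; next acc becomes 47; next at i=5:; next acc becomes 47; next acc becomes 58; next acc becomes 69; next at i=6:; next acc becomes 69; next acc becomes 80; next acc becomes 91; next res becomes 1; next at i=-2:; next res becomes -90; next at i=-1:; next res becomes -181; next at i=0:; next res becomes -272; next at i=1:; next res becomes -363; next at i=2:; next res becomes -454; next final value -272
-269 vs -272 — the two versions disagree here.
verdict: not equivalent; witness: a=-3, b=2


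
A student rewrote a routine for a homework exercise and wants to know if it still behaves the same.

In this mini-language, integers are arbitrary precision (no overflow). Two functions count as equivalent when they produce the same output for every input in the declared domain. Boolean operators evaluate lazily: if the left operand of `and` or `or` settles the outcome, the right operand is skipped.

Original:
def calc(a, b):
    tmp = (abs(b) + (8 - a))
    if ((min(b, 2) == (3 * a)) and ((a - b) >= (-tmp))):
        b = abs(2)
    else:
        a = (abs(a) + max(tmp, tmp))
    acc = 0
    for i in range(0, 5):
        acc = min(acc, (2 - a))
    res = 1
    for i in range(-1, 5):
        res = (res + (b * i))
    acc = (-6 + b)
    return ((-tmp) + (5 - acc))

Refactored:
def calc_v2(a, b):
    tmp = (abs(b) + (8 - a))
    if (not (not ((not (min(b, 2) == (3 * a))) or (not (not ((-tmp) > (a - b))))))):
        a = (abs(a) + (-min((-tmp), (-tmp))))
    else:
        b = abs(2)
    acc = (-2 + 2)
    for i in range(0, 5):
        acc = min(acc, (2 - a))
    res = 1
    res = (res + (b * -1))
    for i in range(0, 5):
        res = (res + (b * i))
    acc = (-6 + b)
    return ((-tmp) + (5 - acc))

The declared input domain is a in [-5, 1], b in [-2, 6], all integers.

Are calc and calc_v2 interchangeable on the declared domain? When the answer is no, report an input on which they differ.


Differences: arithmetic usage differs; and statement counts differ; and min/max/abs usage differs; and boolean connective usage differs; and constant usage differs; and comparison usage differs; and loop structure differs — yet all 63 inputs agree.
verdict: equivalent


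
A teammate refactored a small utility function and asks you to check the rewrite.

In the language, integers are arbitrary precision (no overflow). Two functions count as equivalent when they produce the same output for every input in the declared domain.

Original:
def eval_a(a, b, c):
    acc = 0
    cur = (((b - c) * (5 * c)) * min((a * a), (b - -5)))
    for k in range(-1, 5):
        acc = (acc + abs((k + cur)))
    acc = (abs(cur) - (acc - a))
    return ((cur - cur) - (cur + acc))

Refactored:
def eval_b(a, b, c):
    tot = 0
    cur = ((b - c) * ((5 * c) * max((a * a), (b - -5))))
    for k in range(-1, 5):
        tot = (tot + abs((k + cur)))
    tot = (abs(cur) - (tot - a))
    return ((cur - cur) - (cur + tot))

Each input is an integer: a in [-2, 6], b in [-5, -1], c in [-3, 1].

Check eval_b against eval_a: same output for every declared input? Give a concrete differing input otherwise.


Run the pair on a=-2, b=-5, c=-3.
eval_a: acc becomes 0; next cur becomes 0; next at k=-1:; next acc becomes 1; next at k=0:; next acc becomes 1; next at k=1:; next acc becomes 2; next at k=2:; next acc becomes 4; next at k=3:; next acc becomes 7; next at k=4:; next acc becomes 11; next acc becomes -13; next final value 13
eval_b: tot becomes 0; next cur becomes 120; next at k=-1:; next tot becomes 119; next at k=0:; next tot becomes 239; next at k=1:; next tot becomes 360; next at k=2:; next tot becomes 482; next at k=3:; next tot becomes 605; next at k=4:; next tot becomes 729; next tot becomes -611; next final value 491
13 vs 491 — the two versions disagree here.
verdict: not equivalent; witness: a=-2, b=-5, c=-3


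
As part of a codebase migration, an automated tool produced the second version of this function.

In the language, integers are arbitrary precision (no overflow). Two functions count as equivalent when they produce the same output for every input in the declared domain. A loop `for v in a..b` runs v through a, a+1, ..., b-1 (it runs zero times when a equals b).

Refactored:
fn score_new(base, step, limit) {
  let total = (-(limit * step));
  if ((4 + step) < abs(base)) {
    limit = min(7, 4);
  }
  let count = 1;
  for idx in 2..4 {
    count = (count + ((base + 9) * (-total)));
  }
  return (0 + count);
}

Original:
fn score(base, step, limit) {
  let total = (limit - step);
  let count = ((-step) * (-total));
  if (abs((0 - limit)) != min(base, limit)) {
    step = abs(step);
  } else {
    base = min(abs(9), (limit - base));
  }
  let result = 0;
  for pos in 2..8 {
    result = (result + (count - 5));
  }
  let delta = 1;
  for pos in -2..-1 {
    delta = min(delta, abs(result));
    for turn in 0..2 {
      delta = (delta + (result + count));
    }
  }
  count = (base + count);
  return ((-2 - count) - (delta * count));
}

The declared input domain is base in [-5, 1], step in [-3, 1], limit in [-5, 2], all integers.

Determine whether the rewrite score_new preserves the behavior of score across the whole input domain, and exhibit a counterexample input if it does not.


There is a counterexample at base=-5, step=-3, limit=-5: -28 on one side, 121 on the other.
score: total becomes -2; next count becomes 6; next (abs((0 - limit)) != min(base, limit)) evaluates to true; next step becomes 3; next result becomes 0; next at pos=2:; next result becomes 1; next at pos=3:; next result becomes 2; next at pos=4:; next result becomes 3; next at pos=5:; next result becomes 4; next at pos=6:; next result becomes 5; next at pos=7:; next result becomes 6; next delta becomes 1; next at pos=-2:; next delta becomes 1; next at turn=0:; next delta becomes 13; next at turn=1:; next delta becomes 25; next count becomes 1; next final value -28
score_new: total becomes -15; next ((4 + step) < abs(base)) evaluates to true; next limit becomes 4; next count becomes 1; next at idx=2:; next count becomes 61; next at idx=3:; next count becomes 121; next final value 121
verdict: not equivalent; witness: base=-5, step=-3, limit=-5
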